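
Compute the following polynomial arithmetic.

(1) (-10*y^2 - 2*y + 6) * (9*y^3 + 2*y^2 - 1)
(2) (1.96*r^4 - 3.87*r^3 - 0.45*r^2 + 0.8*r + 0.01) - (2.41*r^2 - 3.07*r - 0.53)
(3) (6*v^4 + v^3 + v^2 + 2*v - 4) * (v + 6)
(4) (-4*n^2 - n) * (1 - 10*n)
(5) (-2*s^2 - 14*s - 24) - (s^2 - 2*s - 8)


(1) = -90*y^5 - 38*y^4 + 50*y^3 + 22*y^2 + 2*y - 6
(2) = 1.96*r^4 - 3.87*r^3 - 2.86*r^2 + 3.87*r + 0.54
(3) = 6*v^5 + 37*v^4 + 7*v^3 + 8*v^2 + 8*v - 24
(4) = 40*n^3 + 6*n^2 - n
(5) = -3*s^2 - 12*s - 16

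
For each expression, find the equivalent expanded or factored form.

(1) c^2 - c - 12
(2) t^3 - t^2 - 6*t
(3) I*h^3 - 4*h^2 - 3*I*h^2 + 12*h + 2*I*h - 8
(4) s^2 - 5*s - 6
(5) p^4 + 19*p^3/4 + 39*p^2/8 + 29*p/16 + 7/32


(1) = (c - 4)*(c + 3)
(2) = t*(t - 3)*(t + 2)
(3) = (h - 2)*(h + 4*I)*(I*h - I)
(4) = (s - 6)*(s + 1)
(5) = (p + 1/4)*(p + 1/2)^2*(p + 7/2)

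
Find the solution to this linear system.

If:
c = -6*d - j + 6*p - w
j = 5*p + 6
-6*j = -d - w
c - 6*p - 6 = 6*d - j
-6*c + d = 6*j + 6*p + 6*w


Then:
c = -2023/262
d = -147/131
j = 277/262
p = -259/262
w = 978/131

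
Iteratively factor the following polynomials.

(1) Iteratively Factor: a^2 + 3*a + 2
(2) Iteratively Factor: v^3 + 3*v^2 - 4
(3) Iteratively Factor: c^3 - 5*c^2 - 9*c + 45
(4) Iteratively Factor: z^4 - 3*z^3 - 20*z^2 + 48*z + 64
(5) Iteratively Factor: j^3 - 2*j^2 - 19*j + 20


(1) = (a + 2)*(a + 1)
(2) = (v - 1)*(v^2 + 4*v + 4) = (v - 1)*(v + 2)*(v + 2)
(3) = (c - 5)*(c^2 - 9) = (c - 5)*(c - 3)*(c + 3)
(4) = (z - 4)*(z^3 + z^2 - 16*z - 16) = (z - 4)*(z + 4)*(z^2 - 3*z - 4) = (z - 4)*(z + 1)*(z + 4)*(z - 4)
(5) = (j - 1)*(j^2 - j - 20) = (j - 5)*(j - 1)*(j + 4)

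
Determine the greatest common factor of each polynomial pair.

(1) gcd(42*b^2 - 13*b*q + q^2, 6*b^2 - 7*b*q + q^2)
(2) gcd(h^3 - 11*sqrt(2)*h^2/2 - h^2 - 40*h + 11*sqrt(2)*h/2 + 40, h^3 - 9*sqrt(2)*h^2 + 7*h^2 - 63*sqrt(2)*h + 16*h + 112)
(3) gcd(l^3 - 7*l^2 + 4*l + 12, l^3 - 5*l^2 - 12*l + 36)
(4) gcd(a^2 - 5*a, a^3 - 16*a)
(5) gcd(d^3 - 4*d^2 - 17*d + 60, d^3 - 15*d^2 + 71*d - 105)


(1) = gcd((-7*b + q)*(-6*b + q), (-6*b + q)*(-b + q)) = -6*b + q
(2) = gcd((h - 1)*(h - 8*sqrt(2))*(h + 5*sqrt(2)/2), (h + 7)*(h - 8*sqrt(2))*(h - sqrt(2))) = h - 8*sqrt(2)
(3) = l^2 - 8*l + 12
(4) = gcd(a*(a - 5), a*(a - 4)*(a + 4)) = a
(5) = d^2 - 8*d + 15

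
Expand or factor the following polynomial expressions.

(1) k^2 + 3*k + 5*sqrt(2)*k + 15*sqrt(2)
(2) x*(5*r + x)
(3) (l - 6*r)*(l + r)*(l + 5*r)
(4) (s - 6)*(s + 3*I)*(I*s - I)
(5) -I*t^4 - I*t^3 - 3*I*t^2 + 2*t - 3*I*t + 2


(1) = (k + 3)*(k + 5*sqrt(2))
(2) = 5*r*x + x^2
(3) = l^3 - 31*l*r^2 - 30*r^3
(4) = I*s^3 - 3*s^2 - 7*I*s^2 + 21*s + 6*I*s - 18
(5) = (t - 2*I)*(t + I)^2*(-I*t - I)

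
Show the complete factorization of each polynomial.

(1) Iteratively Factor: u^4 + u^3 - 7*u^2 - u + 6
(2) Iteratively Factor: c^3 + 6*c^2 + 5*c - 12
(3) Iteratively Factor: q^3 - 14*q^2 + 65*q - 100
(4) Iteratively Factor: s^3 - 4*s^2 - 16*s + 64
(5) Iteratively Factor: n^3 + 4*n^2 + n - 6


(1) = (u + 3)*(u^3 - 2*u^2 - u + 2) = (u + 1)*(u + 3)*(u^2 - 3*u + 2) = (u - 1)*(u + 1)*(u + 3)*(u - 2)
(2) = (c + 3)*(c^2 + 3*c - 4) = (c - 1)*(c + 3)*(c + 4)
(3) = (q - 5)*(q^2 - 9*q + 20) = (q - 5)*(q - 4)*(q - 5)
(4) = (s - 4)*(s^2 - 16) = (s - 4)^2*(s + 4)
(5) = (n + 3)*(n^2 + n - 2) = (n - 1)*(n + 3)*(n + 2)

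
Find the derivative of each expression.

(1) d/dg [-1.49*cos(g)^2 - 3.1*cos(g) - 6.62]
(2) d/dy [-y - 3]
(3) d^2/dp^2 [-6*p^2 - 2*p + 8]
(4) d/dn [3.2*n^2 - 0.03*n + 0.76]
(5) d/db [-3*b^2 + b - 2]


(1) = (2.98*cos(g) + 3.1)*sin(g)
(2) = -1
(3) = -12
(4) = 6.4*n - 0.03
(5) = 1 - 6*b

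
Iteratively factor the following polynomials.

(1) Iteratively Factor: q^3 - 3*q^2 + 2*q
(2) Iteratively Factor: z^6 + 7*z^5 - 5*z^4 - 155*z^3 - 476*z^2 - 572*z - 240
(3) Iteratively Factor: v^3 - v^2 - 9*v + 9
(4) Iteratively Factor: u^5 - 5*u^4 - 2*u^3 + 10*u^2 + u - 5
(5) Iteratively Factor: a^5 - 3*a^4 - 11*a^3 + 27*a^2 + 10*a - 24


(1) = (q - 1)*(q^2 - 2*q) = (q - 2)*(q - 1)*(q)
(2) = (z + 3)*(z^5 + 4*z^4 - 17*z^3 - 104*z^2 - 164*z - 80) = (z + 1)*(z + 3)*(z^4 + 3*z^3 - 20*z^2 - 84*z - 80) = (z - 5)*(z + 1)*(z + 3)*(z^3 + 8*z^2 + 20*z + 16) = (z - 5)*(z + 1)*(z + 2)*(z + 3)*(z^2 + 6*z + 8) = (z - 5)*(z + 1)*(z + 2)^2*(z + 3)*(z + 4)
(3) = (v + 3)*(v^2 - 4*v + 3) = (v - 1)*(v + 3)*(v - 3)
(4) = (u - 5)*(u^4 - 2*u^2 + 1) = (u - 5)*(u + 1)*(u^3 - u^2 - u + 1) = (u - 5)*(u + 1)^2*(u^2 - 2*u + 1) = (u - 5)*(u - 1)*(u + 1)^2*(u - 1)
(5) = (a + 1)*(a^4 - 4*a^3 - 7*a^2 + 34*a - 24) = (a - 1)*(a + 1)*(a^3 - 3*a^2 - 10*a + 24) = (a - 1)*(a + 1)*(a + 3)*(a^2 - 6*a + 8) = (a - 2)*(a - 1)*(a + 1)*(a + 3)*(a - 4)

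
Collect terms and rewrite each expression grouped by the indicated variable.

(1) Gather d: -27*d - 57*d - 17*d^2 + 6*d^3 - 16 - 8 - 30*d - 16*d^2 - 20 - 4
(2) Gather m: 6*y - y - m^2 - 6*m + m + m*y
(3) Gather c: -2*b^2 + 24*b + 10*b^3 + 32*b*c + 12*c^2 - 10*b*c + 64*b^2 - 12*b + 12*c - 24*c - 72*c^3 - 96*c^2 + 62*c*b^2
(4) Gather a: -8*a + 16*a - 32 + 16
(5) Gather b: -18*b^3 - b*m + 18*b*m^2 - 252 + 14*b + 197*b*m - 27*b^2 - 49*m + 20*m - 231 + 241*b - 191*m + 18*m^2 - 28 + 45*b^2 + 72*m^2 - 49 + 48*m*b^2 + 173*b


(1) = 6*d^3 - 33*d^2 - 114*d - 48
(2) = -m^2 + m*(y - 5) + 5*y
(3) = 10*b^3 + 62*b^2 + 12*b - 72*c^3 - 84*c^2 + c*(62*b^2 + 22*b - 12)
(4) = 8*a - 16
(5) = -18*b^3 + b^2*(48*m + 18) + b*(18*m^2 + 196*m + 428) + 90*m^2 - 220*m - 560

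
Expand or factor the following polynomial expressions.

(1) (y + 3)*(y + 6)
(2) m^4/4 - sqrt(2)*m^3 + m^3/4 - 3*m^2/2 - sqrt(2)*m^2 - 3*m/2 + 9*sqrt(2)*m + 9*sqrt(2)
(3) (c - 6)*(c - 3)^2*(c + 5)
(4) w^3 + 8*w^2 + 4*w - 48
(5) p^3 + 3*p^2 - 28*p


(1) = y^2 + 9*y + 18
(2) = (m/2 + 1/2)*(m/2 + sqrt(2))*(m - 3*sqrt(2))^2
(3) = c^4 - 7*c^3 - 15*c^2 + 171*c - 270
(4) = (w - 2)*(w + 4)*(w + 6)
(5) = p*(p - 4)*(p + 7)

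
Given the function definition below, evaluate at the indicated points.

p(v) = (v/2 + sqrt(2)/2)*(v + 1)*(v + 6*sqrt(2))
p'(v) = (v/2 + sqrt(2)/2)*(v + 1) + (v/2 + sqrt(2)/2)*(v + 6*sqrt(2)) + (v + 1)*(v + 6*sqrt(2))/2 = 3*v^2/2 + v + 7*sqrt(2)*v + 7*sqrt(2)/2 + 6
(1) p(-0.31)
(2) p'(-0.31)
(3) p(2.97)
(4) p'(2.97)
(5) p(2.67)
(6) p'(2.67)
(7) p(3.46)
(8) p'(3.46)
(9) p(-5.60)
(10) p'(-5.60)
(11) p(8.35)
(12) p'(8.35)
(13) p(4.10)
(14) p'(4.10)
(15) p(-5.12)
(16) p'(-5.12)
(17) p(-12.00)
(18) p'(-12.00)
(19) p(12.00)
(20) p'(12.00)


(1) = 3.11
(2) = 7.72
(3) = 99.69
(4) = 56.55
(5) = 83.60
(6) = 50.74
(7) = 129.84
(8) = 66.62
(9) = 27.78
(10) = -3.05
(11) = 768.49
(12) = 206.54
(13) = 176.96
(14) = 80.85
(15) = 25.69
(16) = -5.53
(17) = -204.63
(18) = 96.16
(19) = 1786.16
(20) = 357.74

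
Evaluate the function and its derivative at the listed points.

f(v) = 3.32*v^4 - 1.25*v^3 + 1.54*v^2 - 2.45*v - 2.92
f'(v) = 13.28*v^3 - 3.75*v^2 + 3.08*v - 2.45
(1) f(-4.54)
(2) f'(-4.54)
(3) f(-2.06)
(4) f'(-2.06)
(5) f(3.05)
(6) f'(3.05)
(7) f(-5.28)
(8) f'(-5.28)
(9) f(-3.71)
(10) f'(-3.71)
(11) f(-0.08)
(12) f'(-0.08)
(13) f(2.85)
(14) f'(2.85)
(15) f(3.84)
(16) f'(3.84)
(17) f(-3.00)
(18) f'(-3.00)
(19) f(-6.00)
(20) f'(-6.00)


(1) = 1567.38
(2) = -1336.42
(3) = 79.38
(4) = -140.80
(5) = 255.77
(6) = 348.85
(7) = 2817.27
(8) = -2078.05
(9) = 720.17
(10) = -743.63
(11) = -2.71
(12) = -2.73
(13) = 192.71
(14) = 283.29
(15) = 661.48
(16) = 706.04
(17) = 320.96
(18) = -404.00
(19) = 4639.94
(20) = -3024.41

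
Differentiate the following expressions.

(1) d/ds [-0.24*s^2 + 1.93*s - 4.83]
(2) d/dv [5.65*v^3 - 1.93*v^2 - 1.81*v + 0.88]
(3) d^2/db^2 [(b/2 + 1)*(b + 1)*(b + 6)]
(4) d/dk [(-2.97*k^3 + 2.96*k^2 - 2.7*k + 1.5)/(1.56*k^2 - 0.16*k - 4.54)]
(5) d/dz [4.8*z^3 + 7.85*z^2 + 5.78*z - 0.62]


(1) = 1.93 - 0.48*s
(2) = 16.95*v^2 - 3.86*v - 1.81
(3) = 3*b + 9
(4) = (-4.6332*k^4 + 0.9504*k^3 + 44.1898*k^2 - 31.5568*k + 12.498)/(2.4336*k^4 - 0.4992*k^3 - 14.1392*k^2 + 1.4528*k + 20.6116)
(5) = 14.4*z^2 + 15.7*z + 5.78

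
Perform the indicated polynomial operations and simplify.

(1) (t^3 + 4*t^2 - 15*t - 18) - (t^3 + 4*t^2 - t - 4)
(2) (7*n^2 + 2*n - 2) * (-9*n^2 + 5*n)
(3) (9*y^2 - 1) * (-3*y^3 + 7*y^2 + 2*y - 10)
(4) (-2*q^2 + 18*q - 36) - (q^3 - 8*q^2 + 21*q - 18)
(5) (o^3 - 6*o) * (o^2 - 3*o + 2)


(1) = -14*t - 14
(2) = -63*n^4 + 17*n^3 + 28*n^2 - 10*n
(3) = -27*y^5 + 63*y^4 + 21*y^3 - 97*y^2 - 2*y + 10
(4) = -q^3 + 6*q^2 - 3*q - 18
(5) = o^5 - 3*o^4 - 4*o^3 + 18*o^2 - 12*o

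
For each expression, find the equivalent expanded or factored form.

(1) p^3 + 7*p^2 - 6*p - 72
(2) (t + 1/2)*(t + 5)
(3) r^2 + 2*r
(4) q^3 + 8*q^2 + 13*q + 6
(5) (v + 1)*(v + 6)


(1) = (p - 3)*(p + 4)*(p + 6)
(2) = t^2 + 11*t/2 + 5/2
(3) = r*(r + 2)
(4) = (q + 1)^2*(q + 6)
(5) = v^2 + 7*v + 6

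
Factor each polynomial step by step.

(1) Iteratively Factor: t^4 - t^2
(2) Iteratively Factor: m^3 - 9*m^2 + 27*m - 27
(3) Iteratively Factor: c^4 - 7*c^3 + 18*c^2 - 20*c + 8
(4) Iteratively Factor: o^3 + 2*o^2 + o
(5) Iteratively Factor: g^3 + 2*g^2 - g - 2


(1) = (t + 1)*(t^3 - t^2) = (t - 1)*(t + 1)*(t^2) = t*(t - 1)*(t + 1)*(t)
(2) = (m - 3)*(m^2 - 6*m + 9) = (m - 3)^2*(m - 3)
(3) = (c - 2)*(c^3 - 5*c^2 + 8*c - 4) = (c - 2)^2*(c^2 - 3*c + 2) = (c - 2)^3*(c - 1)
(4) = (o)*(o^2 + 2*o + 1) = o*(o + 1)*(o + 1)
(5) = (g + 1)*(g^2 + g - 2) = (g - 1)*(g + 1)*(g + 2)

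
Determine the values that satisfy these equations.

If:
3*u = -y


Then:
u = -y/3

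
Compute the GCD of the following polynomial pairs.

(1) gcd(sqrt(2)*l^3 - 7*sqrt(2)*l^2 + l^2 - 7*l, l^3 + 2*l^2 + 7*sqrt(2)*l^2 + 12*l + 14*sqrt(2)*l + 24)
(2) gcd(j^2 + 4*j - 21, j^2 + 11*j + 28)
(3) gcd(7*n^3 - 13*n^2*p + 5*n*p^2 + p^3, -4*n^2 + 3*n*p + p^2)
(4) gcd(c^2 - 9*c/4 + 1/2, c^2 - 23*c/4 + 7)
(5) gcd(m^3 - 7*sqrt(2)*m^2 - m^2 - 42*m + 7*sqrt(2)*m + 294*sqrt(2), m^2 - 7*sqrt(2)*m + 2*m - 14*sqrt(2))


(1) = 1
(2) = gcd((j - 3)*(j + 7), (j + 4)*(j + 7)) = j + 7
(3) = gcd((-n + p)^2*(7*n + p), (-n + p)*(4*n + p)) = -n + p
(4) = 1
(5) = m - 7*sqrt(2)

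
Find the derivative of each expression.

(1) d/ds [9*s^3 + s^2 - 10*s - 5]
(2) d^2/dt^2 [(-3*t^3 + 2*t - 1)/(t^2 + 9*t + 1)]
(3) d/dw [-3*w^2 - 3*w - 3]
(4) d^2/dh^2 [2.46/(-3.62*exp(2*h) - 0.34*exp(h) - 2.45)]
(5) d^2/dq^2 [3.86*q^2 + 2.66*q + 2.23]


(1) = 27*s^2 + 2*s - 10
(2) = 28*(-17*t^3 - 6*t^2 - 3*t - 7)/(t^6 + 27*t^5 + 246*t^4 + 783*t^3 + 246*t^2 + 27*t + 1)
(3) = -6*w - 3
(4) = (-2.46*(7.24*exp(h) + 0.34)*(14.48*exp(h) + 0.68)*exp(h) + (35.6208*exp(h) + 0.8364)*(3.62*exp(2*h) + 0.34*exp(h) + 2.45))*exp(h)/(3.62*exp(2*h) + 0.34*exp(h) + 2.45)^3
(5) = 7.72000000000000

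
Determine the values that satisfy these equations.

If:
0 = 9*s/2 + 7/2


Then:
s = -7/9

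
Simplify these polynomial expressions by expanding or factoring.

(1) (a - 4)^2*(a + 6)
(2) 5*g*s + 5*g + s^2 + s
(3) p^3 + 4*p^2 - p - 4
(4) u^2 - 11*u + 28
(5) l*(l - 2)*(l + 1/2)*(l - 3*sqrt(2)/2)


(1) = a^3 - 2*a^2 - 32*a + 96
(2) = (5*g + s)*(s + 1)
(3) = (p - 1)*(p + 1)*(p + 4)
(4) = (u - 7)*(u - 4)
(5) = l^4 - 3*sqrt(2)*l^3/2 - 3*l^3/2 - l^2 + 9*sqrt(2)*l^2/4 + 3*sqrt(2)*l/2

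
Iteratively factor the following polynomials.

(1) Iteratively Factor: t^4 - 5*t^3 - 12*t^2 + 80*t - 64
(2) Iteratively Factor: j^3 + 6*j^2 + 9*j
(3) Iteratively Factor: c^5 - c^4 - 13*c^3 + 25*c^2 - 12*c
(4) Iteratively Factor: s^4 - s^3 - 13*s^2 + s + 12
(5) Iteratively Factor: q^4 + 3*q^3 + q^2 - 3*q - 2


(1) = (t - 1)*(t^3 - 4*t^2 - 16*t + 64) = (t - 4)*(t - 1)*(t^2 - 16) = (t - 4)*(t - 1)*(t + 4)*(t - 4)
(2) = (j + 3)*(j^2 + 3*j) = (j + 3)^2*(j)
(3) = (c - 3)*(c^4 + 2*c^3 - 7*c^2 + 4*c) = c*(c - 3)*(c^3 + 2*c^2 - 7*c + 4) = c*(c - 3)*(c + 4)*(c^2 - 2*c + 1) = c*(c - 3)*(c - 1)*(c + 4)*(c - 1)
(4) = (s - 1)*(s^3 - 13*s - 12) = (s - 1)*(s + 3)*(s^2 - 3*s - 4) = (s - 1)*(s + 1)*(s + 3)*(s - 4)
(5) = (q + 2)*(q^3 + q^2 - q - 1) = (q + 1)*(q + 2)*(q^2 - 1) = (q + 1)^2*(q + 2)*(q - 1)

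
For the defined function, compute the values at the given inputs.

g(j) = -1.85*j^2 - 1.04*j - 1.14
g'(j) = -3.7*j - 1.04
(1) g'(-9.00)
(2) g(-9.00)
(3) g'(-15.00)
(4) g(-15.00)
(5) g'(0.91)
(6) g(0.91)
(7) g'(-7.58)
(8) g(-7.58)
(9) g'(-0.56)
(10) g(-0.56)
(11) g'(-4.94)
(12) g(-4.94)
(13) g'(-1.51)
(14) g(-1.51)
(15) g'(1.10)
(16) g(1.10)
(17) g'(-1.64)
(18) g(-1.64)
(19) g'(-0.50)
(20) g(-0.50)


(1) = 32.26
(2) = -141.63
(3) = 54.46
(4) = -401.79
(5) = -4.41
(6) = -3.62
(7) = 27.01
(8) = -99.55
(9) = 1.03
(10) = -1.14
(11) = 17.24
(12) = -41.15
(13) = 4.55
(14) = -3.79
(15) = -5.11
(16) = -4.52
(17) = 5.03
(18) = -4.41
(19) = 0.81
(20) = -1.08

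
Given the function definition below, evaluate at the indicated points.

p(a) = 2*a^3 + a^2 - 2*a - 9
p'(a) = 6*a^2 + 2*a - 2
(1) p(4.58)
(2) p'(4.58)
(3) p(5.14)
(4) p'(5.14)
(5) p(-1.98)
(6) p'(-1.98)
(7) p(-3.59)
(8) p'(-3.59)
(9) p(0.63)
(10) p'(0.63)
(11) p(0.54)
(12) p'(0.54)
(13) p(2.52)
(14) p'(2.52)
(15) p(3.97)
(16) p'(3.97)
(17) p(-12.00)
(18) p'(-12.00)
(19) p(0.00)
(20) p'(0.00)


(1) = 194.96
(2) = 133.02
(3) = 278.73
(4) = 166.80
(5) = -16.64
(6) = 17.56
(7) = -81.47
(8) = 68.15
(9) = -9.36
(10) = 1.64
(11) = -9.47
(12) = 0.83
(13) = 24.32
(14) = 41.14
(15) = 123.96
(16) = 100.51
(17) = -3297.00
(18) = 838.00
(19) = -9.00
(20) = -2.00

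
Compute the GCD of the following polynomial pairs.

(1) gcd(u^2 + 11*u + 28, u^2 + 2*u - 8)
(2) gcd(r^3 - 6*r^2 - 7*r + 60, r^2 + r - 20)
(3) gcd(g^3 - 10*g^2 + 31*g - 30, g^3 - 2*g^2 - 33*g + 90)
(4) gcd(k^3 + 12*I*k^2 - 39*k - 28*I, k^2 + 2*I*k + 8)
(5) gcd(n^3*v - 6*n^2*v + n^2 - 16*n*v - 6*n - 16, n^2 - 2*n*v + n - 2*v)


(1) = u + 4
(2) = r - 4
(3) = g^2 - 8*g + 15
(4) = gcd((k + I)*(k + 4*I)*(k + 7*I), (k - 2*I)*(k + 4*I)) = k + 4*I
(5) = 1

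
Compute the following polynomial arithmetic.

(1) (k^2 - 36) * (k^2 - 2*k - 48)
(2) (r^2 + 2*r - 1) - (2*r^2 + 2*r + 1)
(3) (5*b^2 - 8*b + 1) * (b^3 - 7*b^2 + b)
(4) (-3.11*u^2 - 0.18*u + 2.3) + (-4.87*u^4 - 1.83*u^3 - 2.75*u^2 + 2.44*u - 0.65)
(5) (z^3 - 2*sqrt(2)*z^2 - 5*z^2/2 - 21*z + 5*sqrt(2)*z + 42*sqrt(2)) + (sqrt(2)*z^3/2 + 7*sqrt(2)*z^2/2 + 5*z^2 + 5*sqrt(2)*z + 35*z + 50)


(1) = k^4 - 2*k^3 - 84*k^2 + 72*k + 1728
(2) = -r^2 - 2
(3) = 5*b^5 - 43*b^4 + 62*b^3 - 15*b^2 + b
(4) = -4.87*u^4 - 1.83*u^3 - 5.86*u^2 + 2.26*u + 1.65
(5) = sqrt(2)*z^3/2 + z^3 + 3*sqrt(2)*z^2/2 + 5*z^2/2 + 14*z + 10*sqrt(2)*z + 50 + 42*sqrt(2)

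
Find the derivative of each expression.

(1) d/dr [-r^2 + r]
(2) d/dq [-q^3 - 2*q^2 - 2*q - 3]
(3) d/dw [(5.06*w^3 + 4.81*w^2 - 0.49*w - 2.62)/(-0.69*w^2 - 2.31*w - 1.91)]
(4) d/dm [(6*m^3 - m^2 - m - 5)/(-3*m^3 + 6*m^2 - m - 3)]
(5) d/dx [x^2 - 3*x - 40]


(1) = 1 - 2*r
(2) = -3*q^2 - 4*q - 2
(3) = (-3.4914*w^4 - 23.3772*w^3 - 40.443*w^2 - 21.9898*w - 5.1163)/(0.4761*w^4 + 3.1878*w^3 + 7.9719*w^2 + 8.8242*w + 3.6481)
(4) = (33*m^4 - 18*m^3 - 92*m^2 + 66*m - 2)/(9*m^6 - 36*m^5 + 42*m^4 + 6*m^3 - 35*m^2 + 6*m + 9)
(5) = 2*x - 3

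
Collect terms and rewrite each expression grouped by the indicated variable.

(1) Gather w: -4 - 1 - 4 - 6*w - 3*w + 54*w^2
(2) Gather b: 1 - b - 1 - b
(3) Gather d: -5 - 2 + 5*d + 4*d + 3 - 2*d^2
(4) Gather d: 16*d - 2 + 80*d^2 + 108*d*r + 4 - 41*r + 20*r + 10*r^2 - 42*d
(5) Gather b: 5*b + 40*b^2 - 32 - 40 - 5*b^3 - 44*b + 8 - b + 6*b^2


(1) = 54*w^2 - 9*w - 9
(2) = -2*b
(3) = -2*d^2 + 9*d - 4
(4) = 80*d^2 + d*(108*r - 26) + 10*r^2 - 21*r + 2
(5) = -5*b^3 + 46*b^2 - 40*b - 64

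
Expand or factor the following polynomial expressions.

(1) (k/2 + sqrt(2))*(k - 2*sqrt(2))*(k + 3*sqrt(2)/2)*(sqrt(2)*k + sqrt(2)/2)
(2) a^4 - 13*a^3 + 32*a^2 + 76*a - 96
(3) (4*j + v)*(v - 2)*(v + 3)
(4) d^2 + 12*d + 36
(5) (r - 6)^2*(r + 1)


(1) = sqrt(2)*k^4/2 + sqrt(2)*k^3/4 + 3*k^3/2 - 4*sqrt(2)*k^2 + 3*k^2/4 - 12*k - 2*sqrt(2)*k - 6
(2) = (a - 8)*(a - 6)*(a - 1)*(a + 2)
(3) = 4*j*v^2 + 4*j*v - 24*j + v^3 + v^2 - 6*v
(4) = (d + 6)^2
(5) = r^3 - 11*r^2 + 24*r + 36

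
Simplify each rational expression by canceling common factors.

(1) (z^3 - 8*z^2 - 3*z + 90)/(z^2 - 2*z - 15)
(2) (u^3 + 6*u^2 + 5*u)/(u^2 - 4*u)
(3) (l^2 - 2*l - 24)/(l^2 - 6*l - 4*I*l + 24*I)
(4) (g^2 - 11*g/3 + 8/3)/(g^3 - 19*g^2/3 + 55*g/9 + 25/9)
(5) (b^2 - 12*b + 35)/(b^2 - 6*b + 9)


(1) = z - 6
(2) = (u^2 + 6*u + 5)/(u - 4)
(3) = (l + 4)/(l - 4*I)
(4) = (9*g^2 - 33*g + 24)/(9*g^3 - 57*g^2 + 55*g + 25)
(5) = (b^2 - 12*b + 35)/(b^2 - 6*b + 9)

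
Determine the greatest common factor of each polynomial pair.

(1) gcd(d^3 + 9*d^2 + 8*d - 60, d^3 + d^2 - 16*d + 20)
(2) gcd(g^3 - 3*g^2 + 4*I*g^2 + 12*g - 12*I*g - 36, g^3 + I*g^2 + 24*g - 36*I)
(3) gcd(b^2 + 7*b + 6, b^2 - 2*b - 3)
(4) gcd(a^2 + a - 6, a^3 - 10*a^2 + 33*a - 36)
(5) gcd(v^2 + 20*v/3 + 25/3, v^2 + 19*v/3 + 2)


(1) = d^2 + 3*d - 10
(2) = g^2 + 4*I*g + 12
(3) = gcd((b + 1)*(b + 6), (b - 3)*(b + 1)) = b + 1
(4) = 1
(5) = 1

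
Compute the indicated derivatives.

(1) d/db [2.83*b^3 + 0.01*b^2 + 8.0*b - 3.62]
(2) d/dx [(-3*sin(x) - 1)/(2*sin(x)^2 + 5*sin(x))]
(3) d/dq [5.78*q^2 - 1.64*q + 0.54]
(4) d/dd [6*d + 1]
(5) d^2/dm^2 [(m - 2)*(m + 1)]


(1) = 8.49*b^2 + 0.02*b + 8.0
(2) = (6*cos(x) + 4/tan(x) + 5*cos(x)/sin(x)^2)/(2*sin(x) + 5)^2
(3) = 11.56*q - 1.64
(4) = 6
(5) = 2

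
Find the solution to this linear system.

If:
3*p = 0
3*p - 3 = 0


Then:
No Solution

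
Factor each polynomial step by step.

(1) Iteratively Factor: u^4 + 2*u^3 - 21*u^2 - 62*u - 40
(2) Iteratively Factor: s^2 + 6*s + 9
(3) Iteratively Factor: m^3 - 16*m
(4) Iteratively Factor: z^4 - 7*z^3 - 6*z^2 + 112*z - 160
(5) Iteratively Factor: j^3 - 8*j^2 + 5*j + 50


(1) = (u + 2)*(u^3 - 21*u - 20) = (u - 5)*(u + 2)*(u^2 + 5*u + 4) = (u - 5)*(u + 2)*(u + 4)*(u + 1)
(2) = (s + 3)*(s + 3)
(3) = (m + 4)*(m^2 - 4*m) = m*(m + 4)*(m - 4)
(4) = (z - 4)*(z^3 - 3*z^2 - 18*z + 40) = (z - 4)*(z - 2)*(z^2 - z - 20) = (z - 4)*(z - 2)*(z + 4)*(z - 5)
(5) = (j + 2)*(j^2 - 10*j + 25) = (j - 5)*(j + 2)*(j - 5)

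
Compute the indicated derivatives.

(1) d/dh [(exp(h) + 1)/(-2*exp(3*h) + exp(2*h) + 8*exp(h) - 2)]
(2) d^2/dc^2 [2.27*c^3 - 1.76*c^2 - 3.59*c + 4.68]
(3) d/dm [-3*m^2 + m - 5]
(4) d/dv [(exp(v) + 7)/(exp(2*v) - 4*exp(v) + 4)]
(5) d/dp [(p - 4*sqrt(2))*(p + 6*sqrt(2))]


(1) = (-2*(exp(h) + 1)*(-3*exp(2*h) + exp(h) + 4) - 2*exp(3*h) + exp(2*h) + 8*exp(h) - 2)*exp(h)/(2*exp(3*h) - exp(2*h) - 8*exp(h) + 2)^2
(2) = 13.62*c - 3.52
(3) = 1 - 6*m
(4) = (-exp(v) - 16)*exp(v)/(exp(3*v) - 6*exp(2*v) + 12*exp(v) - 8)
(5) = 2*p + 2*sqrt(2)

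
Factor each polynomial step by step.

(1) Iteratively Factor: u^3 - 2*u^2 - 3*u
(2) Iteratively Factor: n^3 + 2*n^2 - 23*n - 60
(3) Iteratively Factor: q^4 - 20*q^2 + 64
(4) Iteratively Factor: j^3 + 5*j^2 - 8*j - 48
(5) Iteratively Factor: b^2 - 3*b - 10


(1) = (u)*(u^2 - 2*u - 3) = u*(u - 3)*(u + 1)
(2) = (n + 4)*(n^2 - 2*n - 15) = (n - 5)*(n + 4)*(n + 3)
(3) = (q + 4)*(q^3 - 4*q^2 - 4*q + 16) = (q - 2)*(q + 4)*(q^2 - 2*q - 8) = (q - 4)*(q - 2)*(q + 4)*(q + 2)
(4) = (j + 4)*(j^2 + j - 12) = (j + 4)^2*(j - 3)
(5) = (b + 2)*(b - 5)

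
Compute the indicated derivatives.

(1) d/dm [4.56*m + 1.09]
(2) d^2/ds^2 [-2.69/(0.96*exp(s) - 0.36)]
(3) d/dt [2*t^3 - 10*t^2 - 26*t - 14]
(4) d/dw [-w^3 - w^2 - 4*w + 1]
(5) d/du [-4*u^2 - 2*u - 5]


(1) = 4.56000000000000
(2) = (-2.479104*exp(s) - 0.929664)*exp(s)/(0.96*exp(s) - 0.36)^3
(3) = 6*t^2 - 20*t - 26
(4) = -3*w^2 - 2*w - 4
(5) = -8*u - 2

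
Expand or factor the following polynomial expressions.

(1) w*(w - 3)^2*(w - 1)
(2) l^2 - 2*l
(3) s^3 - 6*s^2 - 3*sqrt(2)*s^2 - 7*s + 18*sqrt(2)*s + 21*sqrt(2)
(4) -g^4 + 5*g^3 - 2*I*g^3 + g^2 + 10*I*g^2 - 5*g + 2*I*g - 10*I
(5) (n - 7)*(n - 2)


(1) = w^4 - 7*w^3 + 15*w^2 - 9*w
(2) = l*(l - 2)
(3) = (s - 7)*(s + 1)*(s - 3*sqrt(2))
(4) = (g - 5)*(g + 2*I)*(-I*g - I)*(-I*g + I)
(5) = n^2 - 9*n + 14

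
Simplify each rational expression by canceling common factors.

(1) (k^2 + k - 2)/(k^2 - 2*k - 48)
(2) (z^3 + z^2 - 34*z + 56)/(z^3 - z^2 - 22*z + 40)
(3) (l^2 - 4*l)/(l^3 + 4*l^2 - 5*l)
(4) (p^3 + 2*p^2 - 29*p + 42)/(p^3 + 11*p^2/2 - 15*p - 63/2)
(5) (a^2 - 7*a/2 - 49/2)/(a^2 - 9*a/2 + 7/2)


(1) = (k^2 + k - 2)/(k^2 - 2*k - 48)
(2) = (z + 7)/(z + 5)
(3) = (l - 4)/(l^2 + 4*l - 5)
(4) = (2*p - 4)/(2*p + 3)
(5) = (2*a^2 - 7*a - 49)/(2*a^2 - 9*a + 7)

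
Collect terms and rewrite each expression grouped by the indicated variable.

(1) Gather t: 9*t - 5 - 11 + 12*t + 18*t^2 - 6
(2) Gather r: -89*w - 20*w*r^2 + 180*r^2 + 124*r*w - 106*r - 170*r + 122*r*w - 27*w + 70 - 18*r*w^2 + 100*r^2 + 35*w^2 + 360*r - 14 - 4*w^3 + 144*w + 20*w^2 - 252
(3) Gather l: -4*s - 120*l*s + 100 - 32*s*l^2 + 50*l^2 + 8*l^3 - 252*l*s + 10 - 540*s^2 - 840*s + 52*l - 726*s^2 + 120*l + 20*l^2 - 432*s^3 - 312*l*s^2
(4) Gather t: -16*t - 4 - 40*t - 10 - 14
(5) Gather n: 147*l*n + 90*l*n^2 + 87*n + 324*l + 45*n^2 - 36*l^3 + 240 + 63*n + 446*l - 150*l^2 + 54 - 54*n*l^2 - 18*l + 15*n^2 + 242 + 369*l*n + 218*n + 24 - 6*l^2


(1) = 18*t^2 + 21*t - 22
(2) = r^2*(280 - 20*w) + r*(-18*w^2 + 246*w + 84) - 4*w^3 + 55*w^2 + 28*w - 196
(3) = 8*l^3 + l^2*(70 - 32*s) + l*(-312*s^2 - 372*s + 172) - 432*s^3 - 1266*s^2 - 844*s + 110
(4) = -56*t - 28
(5) = -36*l^3 - 156*l^2 + 752*l + n^2*(90*l + 60) + n*(-54*l^2 + 516*l + 368) + 560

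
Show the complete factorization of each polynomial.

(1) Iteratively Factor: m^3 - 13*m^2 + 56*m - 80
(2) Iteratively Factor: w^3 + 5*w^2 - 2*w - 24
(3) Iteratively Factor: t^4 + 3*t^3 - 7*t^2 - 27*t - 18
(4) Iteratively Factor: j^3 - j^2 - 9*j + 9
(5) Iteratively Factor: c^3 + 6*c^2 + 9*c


(1) = (m - 5)*(m^2 - 8*m + 16) = (m - 5)*(m - 4)*(m - 4)
(2) = (w + 4)*(w^2 + w - 6) = (w + 3)*(w + 4)*(w - 2)
(3) = (t + 1)*(t^3 + 2*t^2 - 9*t - 18) = (t + 1)*(t + 2)*(t^2 - 9) = (t + 1)*(t + 2)*(t + 3)*(t - 3)
(4) = (j - 1)*(j^2 - 9) = (j - 3)*(j - 1)*(j + 3)
(5) = (c)*(c^2 + 6*c + 9) = c*(c + 3)*(c + 3)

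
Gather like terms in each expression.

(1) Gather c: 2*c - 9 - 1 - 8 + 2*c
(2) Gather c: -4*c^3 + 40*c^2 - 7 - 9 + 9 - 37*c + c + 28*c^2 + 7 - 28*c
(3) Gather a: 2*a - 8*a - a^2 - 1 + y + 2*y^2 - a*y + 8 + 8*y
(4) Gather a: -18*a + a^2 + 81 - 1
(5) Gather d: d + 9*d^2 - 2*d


(1) = 4*c - 18
(2) = -4*c^3 + 68*c^2 - 64*c
(3) = -a^2 + a*(-y - 6) + 2*y^2 + 9*y + 7
(4) = a^2 - 18*a + 80
(5) = 9*d^2 - d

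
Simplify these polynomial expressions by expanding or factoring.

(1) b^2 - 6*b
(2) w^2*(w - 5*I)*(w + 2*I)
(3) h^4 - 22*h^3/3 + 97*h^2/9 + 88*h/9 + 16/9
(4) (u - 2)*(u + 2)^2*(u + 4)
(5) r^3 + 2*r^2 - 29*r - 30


(1) = b*(b - 6)
(2) = w^4 - 3*I*w^3 + 10*w^2
(3) = (h - 4)^2*(h + 1/3)^2
(4) = u^4 + 6*u^3 + 4*u^2 - 24*u - 32
(5) = (r - 5)*(r + 1)*(r + 6)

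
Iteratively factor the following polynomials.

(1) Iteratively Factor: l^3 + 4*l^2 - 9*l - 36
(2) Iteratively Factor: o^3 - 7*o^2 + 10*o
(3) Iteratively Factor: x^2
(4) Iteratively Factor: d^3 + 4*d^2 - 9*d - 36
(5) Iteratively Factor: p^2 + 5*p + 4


(1) = (l + 3)*(l^2 + l - 12) = (l + 3)*(l + 4)*(l - 3)
(2) = (o - 2)*(o^2 - 5*o) = (o - 5)*(o - 2)*(o)
(3) = (x)*(x)
(4) = (d + 4)*(d^2 - 9) = (d + 3)*(d + 4)*(d - 3)
(5) = (p + 1)*(p + 4)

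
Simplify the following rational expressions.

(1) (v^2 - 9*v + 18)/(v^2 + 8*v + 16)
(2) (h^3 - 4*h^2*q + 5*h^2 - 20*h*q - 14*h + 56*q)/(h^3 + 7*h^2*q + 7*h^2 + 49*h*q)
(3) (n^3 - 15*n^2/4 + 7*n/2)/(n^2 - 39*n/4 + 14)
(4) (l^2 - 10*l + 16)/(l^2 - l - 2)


(1) = (v^2 - 9*v + 18)/(v^2 + 8*v + 16)
(2) = (h^2 - 4*h*q - 2*h + 8*q)/(h^2 + 7*h*q)
(3) = (n^2 - 2*n)/(n - 8)
(4) = (l - 8)/(l + 1)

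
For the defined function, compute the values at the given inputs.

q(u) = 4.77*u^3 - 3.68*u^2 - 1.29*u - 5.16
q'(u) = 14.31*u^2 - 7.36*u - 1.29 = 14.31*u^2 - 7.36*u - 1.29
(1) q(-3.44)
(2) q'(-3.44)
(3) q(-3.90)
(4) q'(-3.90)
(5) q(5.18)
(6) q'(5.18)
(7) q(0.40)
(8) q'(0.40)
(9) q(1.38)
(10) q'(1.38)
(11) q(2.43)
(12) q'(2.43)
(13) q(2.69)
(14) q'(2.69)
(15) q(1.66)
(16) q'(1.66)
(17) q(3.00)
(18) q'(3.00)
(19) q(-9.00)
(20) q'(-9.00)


(1) = -238.45
(2) = 193.37
(3) = -339.05
(4) = 245.07
(5) = 552.41
(6) = 344.56
(7) = -5.96
(8) = -1.94
(9) = -1.41
(10) = 15.81
(11) = 38.42
(12) = 65.32
(13) = 57.59
(14) = 82.46
(15) = 4.38
(16) = 25.93
(17) = 86.64
(18) = 105.42
(19) = -3768.96
(20) = 1224.06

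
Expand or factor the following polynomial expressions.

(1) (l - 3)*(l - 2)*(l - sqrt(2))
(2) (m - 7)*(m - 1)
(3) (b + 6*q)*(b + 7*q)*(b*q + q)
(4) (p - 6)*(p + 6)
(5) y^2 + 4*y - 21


(1) = l^3 - 5*l^2 - sqrt(2)*l^2 + 6*l + 5*sqrt(2)*l - 6*sqrt(2)
(2) = m^2 - 8*m + 7
(3) = b^3*q + 13*b^2*q^2 + b^2*q + 42*b*q^3 + 13*b*q^2 + 42*q^3
(4) = p^2 - 36
(5) = (y - 3)*(y + 7)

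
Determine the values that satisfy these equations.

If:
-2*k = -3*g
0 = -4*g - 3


Then:
g = -3/4
k = -9/8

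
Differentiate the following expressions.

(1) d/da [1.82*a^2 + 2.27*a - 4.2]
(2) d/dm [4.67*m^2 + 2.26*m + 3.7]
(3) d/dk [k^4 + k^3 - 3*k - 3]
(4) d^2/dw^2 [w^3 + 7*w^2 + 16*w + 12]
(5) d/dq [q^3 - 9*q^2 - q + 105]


(1) = 3.64*a + 2.27
(2) = 9.34*m + 2.26
(3) = 4*k^3 + 3*k^2 - 3
(4) = 6*w + 14
(5) = 3*q^2 - 18*q - 1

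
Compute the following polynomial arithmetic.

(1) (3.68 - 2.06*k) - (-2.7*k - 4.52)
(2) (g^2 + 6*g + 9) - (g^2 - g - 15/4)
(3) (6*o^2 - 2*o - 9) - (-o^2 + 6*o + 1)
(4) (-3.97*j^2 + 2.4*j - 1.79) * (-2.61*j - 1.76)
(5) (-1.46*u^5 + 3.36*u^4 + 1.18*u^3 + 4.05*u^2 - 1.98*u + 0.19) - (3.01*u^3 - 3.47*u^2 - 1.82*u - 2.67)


(1) = 0.64*k + 8.2
(2) = 7*g + 51/4
(3) = 7*o^2 - 8*o - 10
(4) = 10.3617*j^3 + 0.7232*j^2 + 0.4479*j + 3.1504
(5) = -1.46*u^5 + 3.36*u^4 - 1.83*u^3 + 7.52*u^2 - 0.16*u + 2.86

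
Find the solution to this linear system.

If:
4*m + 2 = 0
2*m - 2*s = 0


Then:
m = -1/2
s = -1/2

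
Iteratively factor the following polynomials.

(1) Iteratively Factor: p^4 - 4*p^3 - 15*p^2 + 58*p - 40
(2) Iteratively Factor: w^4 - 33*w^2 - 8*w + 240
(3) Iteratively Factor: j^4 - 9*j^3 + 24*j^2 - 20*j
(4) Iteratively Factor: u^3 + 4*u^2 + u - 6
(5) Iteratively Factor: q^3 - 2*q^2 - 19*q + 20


(1) = (p + 4)*(p^3 - 8*p^2 + 17*p - 10) = (p - 5)*(p + 4)*(p^2 - 3*p + 2) = (p - 5)*(p - 2)*(p + 4)*(p - 1)
(2) = (w + 4)*(w^3 - 4*w^2 - 17*w + 60) = (w - 5)*(w + 4)*(w^2 + w - 12) = (w - 5)*(w - 3)*(w + 4)*(w + 4)
(3) = (j - 2)*(j^3 - 7*j^2 + 10*j) = (j - 5)*(j - 2)*(j^2 - 2*j) = (j - 5)*(j - 2)^2*(j)
(4) = (u + 3)*(u^2 + u - 2) = (u + 2)*(u + 3)*(u - 1)
(5) = (q - 1)*(q^2 - q - 20) = (q - 1)*(q + 4)*(q - 5)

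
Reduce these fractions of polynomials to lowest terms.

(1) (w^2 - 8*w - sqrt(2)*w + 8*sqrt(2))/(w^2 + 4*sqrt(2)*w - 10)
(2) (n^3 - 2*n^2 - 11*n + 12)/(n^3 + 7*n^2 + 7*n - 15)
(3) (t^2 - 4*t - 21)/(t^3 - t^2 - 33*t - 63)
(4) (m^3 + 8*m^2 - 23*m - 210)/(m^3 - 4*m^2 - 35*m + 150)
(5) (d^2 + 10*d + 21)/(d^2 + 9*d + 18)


(1) = (w - 8)/(w + 5*sqrt(2))
(2) = (n - 4)/(n + 5)
(3) = 1/(t + 3)
(4) = (m + 7)/(m - 5)
(5) = (d + 7)/(d + 6)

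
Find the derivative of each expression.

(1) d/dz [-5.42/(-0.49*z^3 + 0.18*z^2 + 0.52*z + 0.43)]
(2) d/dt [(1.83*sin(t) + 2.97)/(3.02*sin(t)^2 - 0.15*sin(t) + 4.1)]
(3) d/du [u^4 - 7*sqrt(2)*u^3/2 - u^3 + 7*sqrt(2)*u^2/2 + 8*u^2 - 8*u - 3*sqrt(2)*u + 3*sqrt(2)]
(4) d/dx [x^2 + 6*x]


(1) = (-7.9674*z^2 + 1.9512*z + 2.8184)/(-0.49*z^3 + 0.18*z^2 + 0.52*z + 0.43)^2
(2) = (-5.5266*sin(t)^2 - 17.9388*sin(t) + 7.9485)*cos(t)/(9.1204*sin(t)^4 - 0.906*sin(t)^3 + 24.7865*sin(t)^2 - 1.23*sin(t) + 16.81)
(3) = 4*u^3 - 21*sqrt(2)*u^2/2 - 3*u^2 + 7*sqrt(2)*u + 16*u - 8 - 3*sqrt(2)
(4) = 2*x + 6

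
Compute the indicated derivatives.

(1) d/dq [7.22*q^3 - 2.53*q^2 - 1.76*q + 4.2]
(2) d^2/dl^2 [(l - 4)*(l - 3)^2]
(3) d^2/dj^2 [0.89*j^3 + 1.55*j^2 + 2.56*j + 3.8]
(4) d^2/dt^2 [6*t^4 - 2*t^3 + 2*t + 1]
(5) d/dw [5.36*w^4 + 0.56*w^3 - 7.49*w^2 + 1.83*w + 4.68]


(1) = 21.66*q^2 - 5.06*q - 1.76
(2) = 6*l - 20
(3) = 5.34*j + 3.1
(4) = 12*t*(6*t - 1)
(5) = 21.44*w^3 + 1.68*w^2 - 14.98*w + 1.83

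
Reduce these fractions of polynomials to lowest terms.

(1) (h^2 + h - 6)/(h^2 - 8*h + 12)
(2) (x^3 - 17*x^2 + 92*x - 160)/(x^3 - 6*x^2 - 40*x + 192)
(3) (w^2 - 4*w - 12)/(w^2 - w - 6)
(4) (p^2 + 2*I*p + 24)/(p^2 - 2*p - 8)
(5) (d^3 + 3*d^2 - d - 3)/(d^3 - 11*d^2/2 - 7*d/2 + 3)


(1) = (h + 3)/(h - 6)
(2) = (x - 5)/(x + 6)
(3) = (w - 6)/(w - 3)
(4) = (p^2 + 2*I*p + 24)/(p^2 - 2*p - 8)
(5) = (2*d^2 + 4*d - 6)/(2*d^2 - 13*d + 6)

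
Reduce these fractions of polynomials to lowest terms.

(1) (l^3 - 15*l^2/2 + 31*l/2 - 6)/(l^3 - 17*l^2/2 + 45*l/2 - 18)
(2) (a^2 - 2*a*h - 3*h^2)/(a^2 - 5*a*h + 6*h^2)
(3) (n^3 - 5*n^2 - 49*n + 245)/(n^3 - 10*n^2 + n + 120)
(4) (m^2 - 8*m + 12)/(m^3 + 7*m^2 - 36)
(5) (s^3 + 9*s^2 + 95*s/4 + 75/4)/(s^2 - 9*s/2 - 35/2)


(1) = (2*l - 1)/(2*l - 3)
(2) = (a + h)/(a - 2*h)
(3) = (n^2 - 49)/(n^2 - 5*n - 24)
(4) = (m - 6)/(m^2 + 9*m + 18)
(5) = (2*s^2 + 13*s + 15)/(2*s - 14)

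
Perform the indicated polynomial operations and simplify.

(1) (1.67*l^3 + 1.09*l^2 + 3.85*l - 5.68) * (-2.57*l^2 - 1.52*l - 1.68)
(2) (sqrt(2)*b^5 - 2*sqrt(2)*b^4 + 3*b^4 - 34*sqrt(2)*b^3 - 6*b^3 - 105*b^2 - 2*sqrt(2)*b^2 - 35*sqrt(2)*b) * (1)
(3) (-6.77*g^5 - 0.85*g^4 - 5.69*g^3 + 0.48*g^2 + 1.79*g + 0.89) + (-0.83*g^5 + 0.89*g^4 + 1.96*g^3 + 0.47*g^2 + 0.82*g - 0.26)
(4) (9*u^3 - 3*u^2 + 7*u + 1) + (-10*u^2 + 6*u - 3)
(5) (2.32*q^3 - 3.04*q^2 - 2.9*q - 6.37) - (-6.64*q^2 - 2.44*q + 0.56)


(1) = -4.2919*l^5 - 5.3397*l^4 - 14.3569*l^3 + 6.9144*l^2 + 2.1656*l + 9.5424
(2) = sqrt(2)*b^5 - 2*sqrt(2)*b^4 + 3*b^4 - 34*sqrt(2)*b^3 - 6*b^3 - 105*b^2 - 2*sqrt(2)*b^2 - 35*sqrt(2)*b
(3) = -7.6*g^5 + 0.04*g^4 - 3.73*g^3 + 0.95*g^2 + 2.61*g + 0.63
(4) = 9*u^3 - 13*u^2 + 13*u - 2
(5) = 2.32*q^3 + 3.6*q^2 - 0.46*q - 6.93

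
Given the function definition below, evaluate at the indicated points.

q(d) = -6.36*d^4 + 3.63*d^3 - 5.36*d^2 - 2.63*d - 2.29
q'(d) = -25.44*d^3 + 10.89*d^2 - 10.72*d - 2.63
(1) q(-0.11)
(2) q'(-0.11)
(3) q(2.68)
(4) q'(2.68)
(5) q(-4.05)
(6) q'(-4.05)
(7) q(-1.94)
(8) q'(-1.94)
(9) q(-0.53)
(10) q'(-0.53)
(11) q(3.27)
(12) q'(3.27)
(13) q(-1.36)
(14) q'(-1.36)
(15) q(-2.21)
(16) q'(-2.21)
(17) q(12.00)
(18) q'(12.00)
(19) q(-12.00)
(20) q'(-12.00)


(1) = -2.07
(2) = -1.29
(3) = -306.06
(4) = -442.83
(5) = -2031.80
(6) = 1909.39
(7) = -133.95
(8) = 244.90
(9) = -3.44
(10) = 9.90
(11) = -668.47
(12) = -810.77
(13) = -39.52
(14) = 96.08
(15) = -213.55
(16) = 348.84
(17) = -126414.01
(18) = -42523.43
(19) = -138896.17
(20) = 45654.49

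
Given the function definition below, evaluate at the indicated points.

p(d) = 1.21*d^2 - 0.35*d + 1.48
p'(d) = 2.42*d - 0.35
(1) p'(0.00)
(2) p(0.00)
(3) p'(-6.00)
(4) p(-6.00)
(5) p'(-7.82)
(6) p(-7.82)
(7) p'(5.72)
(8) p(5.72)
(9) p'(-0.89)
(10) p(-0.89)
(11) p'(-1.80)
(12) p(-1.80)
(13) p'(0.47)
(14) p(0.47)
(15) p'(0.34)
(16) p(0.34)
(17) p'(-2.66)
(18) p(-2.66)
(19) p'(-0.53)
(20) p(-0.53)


(1) = -0.35
(2) = 1.48
(3) = -14.87
(4) = 47.14
(5) = -19.27
(6) = 78.21
(7) = 13.49
(8) = 39.07
(9) = -2.50
(10) = 2.75
(11) = -4.71
(12) = 6.03
(13) = 0.79
(14) = 1.58
(15) = 0.47
(16) = 1.50
(17) = -6.79
(18) = 10.97
(19) = -1.63
(20) = 2.01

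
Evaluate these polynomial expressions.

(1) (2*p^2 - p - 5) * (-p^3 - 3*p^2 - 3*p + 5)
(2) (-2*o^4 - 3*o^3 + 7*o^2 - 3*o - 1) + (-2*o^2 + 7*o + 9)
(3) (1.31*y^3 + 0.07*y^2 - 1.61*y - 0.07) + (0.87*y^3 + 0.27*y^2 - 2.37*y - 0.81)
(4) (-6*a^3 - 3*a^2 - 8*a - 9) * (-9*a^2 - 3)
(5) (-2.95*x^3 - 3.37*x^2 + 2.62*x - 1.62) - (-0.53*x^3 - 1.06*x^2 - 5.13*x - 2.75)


(1) = -2*p^5 - 5*p^4 + 2*p^3 + 28*p^2 + 10*p - 25
(2) = -2*o^4 - 3*o^3 + 5*o^2 + 4*o + 8
(3) = 2.18*y^3 + 0.34*y^2 - 3.98*y - 0.88
(4) = 54*a^5 + 27*a^4 + 90*a^3 + 90*a^2 + 24*a + 27
(5) = -2.42*x^3 - 2.31*x^2 + 7.75*x + 1.13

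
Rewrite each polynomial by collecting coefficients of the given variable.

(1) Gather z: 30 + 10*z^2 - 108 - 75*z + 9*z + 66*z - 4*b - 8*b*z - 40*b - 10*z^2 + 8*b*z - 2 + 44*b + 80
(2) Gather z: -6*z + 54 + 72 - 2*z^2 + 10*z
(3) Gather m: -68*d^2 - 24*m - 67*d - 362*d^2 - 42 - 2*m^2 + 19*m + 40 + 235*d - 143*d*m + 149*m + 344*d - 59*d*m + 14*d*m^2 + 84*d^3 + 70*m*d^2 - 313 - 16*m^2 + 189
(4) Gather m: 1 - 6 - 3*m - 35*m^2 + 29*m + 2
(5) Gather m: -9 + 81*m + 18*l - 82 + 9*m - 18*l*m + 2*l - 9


(1) = 0
(2) = -2*z^2 + 4*z + 126
(3) = 84*d^3 - 430*d^2 + 512*d + m^2*(14*d - 18) + m*(70*d^2 - 202*d + 144) - 126
(4) = -35*m^2 + 26*m - 3
(5) = 20*l + m*(90 - 18*l) - 100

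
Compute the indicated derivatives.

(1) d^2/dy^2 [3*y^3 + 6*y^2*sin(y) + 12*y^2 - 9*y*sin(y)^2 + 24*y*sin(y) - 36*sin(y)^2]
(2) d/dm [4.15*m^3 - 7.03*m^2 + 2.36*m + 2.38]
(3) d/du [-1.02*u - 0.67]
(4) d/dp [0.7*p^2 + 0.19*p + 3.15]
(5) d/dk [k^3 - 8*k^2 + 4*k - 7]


(1) = -6*y^2*sin(y) - 18*y*cos(2*y) + 24*sqrt(2)*y*cos(y + pi/4) + 18*y + 12*sin(y) - 18*sin(2*y) + 48*cos(y) - 72*cos(2*y) + 24
(2) = 12.45*m^2 - 14.06*m + 2.36
(3) = -1.02000000000000
(4) = 1.4*p + 0.19
(5) = 3*k^2 - 16*k + 4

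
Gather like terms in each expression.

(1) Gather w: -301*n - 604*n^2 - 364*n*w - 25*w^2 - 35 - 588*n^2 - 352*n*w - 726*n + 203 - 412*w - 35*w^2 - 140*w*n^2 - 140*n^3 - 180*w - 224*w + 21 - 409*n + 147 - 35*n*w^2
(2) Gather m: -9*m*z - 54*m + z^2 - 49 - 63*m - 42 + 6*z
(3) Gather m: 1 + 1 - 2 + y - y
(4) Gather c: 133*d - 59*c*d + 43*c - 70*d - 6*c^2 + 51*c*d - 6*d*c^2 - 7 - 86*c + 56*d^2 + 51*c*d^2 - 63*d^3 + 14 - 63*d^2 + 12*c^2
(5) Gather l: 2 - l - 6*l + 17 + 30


(1) = -140*n^3 - 1192*n^2 - 1436*n + w^2*(-35*n - 60) + w*(-140*n^2 - 716*n - 816) + 336
(2) = m*(-9*z - 117) + z^2 + 6*z - 91
(3) = 0
(4) = c^2*(6 - 6*d) + c*(51*d^2 - 8*d - 43) - 63*d^3 - 7*d^2 + 63*d + 7
(5) = 49 - 7*l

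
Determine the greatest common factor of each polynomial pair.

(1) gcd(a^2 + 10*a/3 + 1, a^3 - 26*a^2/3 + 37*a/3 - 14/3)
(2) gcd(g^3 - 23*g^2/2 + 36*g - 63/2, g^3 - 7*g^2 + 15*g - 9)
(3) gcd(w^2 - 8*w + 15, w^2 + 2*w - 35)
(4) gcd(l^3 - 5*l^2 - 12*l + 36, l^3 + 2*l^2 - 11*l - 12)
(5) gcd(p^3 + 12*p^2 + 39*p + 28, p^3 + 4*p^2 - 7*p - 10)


(1) = gcd((a + 1/3)*(a + 3), (a - 7)*(a - 1)*(a - 2/3)) = 1
(2) = gcd((g - 7)*(g - 3)*(g - 3/2), (g - 3)^2*(g - 1)) = g - 3
(3) = w - 5
(4) = gcd((l - 6)*(l - 2)*(l + 3), (l - 3)*(l + 1)*(l + 4)) = 1
(5) = gcd((p + 1)*(p + 4)*(p + 7), (p - 2)*(p + 1)*(p + 5)) = p + 1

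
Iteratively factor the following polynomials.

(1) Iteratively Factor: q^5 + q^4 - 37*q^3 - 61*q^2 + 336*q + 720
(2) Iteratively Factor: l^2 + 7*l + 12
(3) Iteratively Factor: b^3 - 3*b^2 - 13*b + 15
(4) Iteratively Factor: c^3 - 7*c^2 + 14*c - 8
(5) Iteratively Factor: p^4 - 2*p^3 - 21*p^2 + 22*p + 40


(1) = (q + 3)*(q^4 - 2*q^3 - 31*q^2 + 32*q + 240) = (q + 3)*(q + 4)*(q^3 - 6*q^2 - 7*q + 60) = (q - 5)*(q + 3)*(q + 4)*(q^2 - q - 12) = (q - 5)*(q + 3)^2*(q + 4)*(q - 4)
(2) = (l + 3)*(l + 4)
(3) = (b - 1)*(b^2 - 2*b - 15) = (b - 1)*(b + 3)*(b - 5)
(4) = (c - 1)*(c^2 - 6*c + 8) = (c - 4)*(c - 1)*(c - 2)
(5) = (p + 4)*(p^3 - 6*p^2 + 3*p + 10) = (p - 2)*(p + 4)*(p^2 - 4*p - 5) = (p - 2)*(p + 1)*(p + 4)*(p - 5)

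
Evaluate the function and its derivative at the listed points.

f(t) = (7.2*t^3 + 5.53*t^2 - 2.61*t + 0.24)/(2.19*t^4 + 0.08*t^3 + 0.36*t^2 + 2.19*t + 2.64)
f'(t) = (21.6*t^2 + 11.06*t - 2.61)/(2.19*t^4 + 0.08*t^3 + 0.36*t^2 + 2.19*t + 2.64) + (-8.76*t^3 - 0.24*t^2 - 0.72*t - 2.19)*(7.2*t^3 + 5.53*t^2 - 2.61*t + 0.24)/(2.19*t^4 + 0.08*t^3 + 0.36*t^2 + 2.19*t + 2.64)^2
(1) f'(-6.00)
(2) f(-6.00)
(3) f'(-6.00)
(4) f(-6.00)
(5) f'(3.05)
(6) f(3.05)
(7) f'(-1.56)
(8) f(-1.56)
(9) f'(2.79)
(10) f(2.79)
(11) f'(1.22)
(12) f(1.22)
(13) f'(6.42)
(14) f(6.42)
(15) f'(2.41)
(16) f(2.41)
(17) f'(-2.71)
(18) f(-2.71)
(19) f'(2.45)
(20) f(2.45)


(1) = -0.07
(2) = -0.47
(3) = -0.07
(4) = -0.47
(5) = -0.38
(6) = 1.21
(7) = 0.71
(8) = -0.75
(9) = -0.43
(10) = 1.32
(11) = 0.95
(12) = 1.69
(13) = -0.09
(14) = 0.56
(15) = -0.49
(16) = 1.49
(17) = -0.14
(18) = -0.82
(19) = -0.48
(20) = 1.47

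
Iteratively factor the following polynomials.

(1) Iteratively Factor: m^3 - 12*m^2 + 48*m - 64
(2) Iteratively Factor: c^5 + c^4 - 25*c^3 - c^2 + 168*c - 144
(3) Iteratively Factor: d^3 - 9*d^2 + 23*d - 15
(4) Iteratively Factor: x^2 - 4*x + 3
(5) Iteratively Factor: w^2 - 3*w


(1) = (m - 4)*(m^2 - 8*m + 16) = (m - 4)^2*(m - 4)
(2) = (c - 3)*(c^4 + 4*c^3 - 13*c^2 - 40*c + 48) = (c - 3)^2*(c^3 + 7*c^2 + 8*c - 16) = (c - 3)^2*(c - 1)*(c^2 + 8*c + 16) = (c - 3)^2*(c - 1)*(c + 4)*(c + 4)
(3) = (d - 1)*(d^2 - 8*d + 15) = (d - 3)*(d - 1)*(d - 5)
(4) = (x - 1)*(x - 3)
(5) = (w)*(w - 3)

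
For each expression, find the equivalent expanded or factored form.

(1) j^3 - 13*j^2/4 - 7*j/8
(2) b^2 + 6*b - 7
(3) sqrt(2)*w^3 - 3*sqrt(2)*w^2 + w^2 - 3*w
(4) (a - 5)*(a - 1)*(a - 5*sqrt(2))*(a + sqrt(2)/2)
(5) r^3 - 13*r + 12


(1) = j*(j - 7/2)*(j + 1/4)
(2) = (b - 1)*(b + 7)
(3) = w*(w - 3)*(sqrt(2)*w + 1)
(4) = a^4 - 9*sqrt(2)*a^3/2 - 6*a^3 + 27*sqrt(2)*a^2 - 45*sqrt(2)*a/2 + 30*a - 25
(5) = (r - 3)*(r - 1)*(r + 4)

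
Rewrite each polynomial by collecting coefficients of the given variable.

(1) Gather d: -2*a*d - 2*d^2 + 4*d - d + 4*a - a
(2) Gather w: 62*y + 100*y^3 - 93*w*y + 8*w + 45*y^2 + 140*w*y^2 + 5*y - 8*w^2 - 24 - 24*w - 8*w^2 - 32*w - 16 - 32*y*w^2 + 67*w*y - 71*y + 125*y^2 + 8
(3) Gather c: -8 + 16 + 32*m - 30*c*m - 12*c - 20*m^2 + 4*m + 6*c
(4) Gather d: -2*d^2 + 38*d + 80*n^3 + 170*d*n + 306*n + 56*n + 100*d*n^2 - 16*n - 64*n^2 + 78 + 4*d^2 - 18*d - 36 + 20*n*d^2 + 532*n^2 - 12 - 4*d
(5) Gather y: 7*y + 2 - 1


(1) = 3*a - 2*d^2 + d*(3 - 2*a)
(2) = w^2*(-32*y - 16) + w*(140*y^2 - 26*y - 48) + 100*y^3 + 170*y^2 - 4*y - 32
(3) = c*(-30*m - 6) - 20*m^2 + 36*m + 8
(4) = d^2*(20*n + 2) + d*(100*n^2 + 170*n + 16) + 80*n^3 + 468*n^2 + 346*n + 30
(5) = 7*y + 1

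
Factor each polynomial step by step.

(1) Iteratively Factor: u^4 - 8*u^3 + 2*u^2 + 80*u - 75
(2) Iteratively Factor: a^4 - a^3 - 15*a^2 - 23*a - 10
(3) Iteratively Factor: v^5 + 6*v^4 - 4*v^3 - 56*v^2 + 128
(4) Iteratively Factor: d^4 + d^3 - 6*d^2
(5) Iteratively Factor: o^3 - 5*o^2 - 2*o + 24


(1) = (u - 5)*(u^3 - 3*u^2 - 13*u + 15) = (u - 5)*(u - 1)*(u^2 - 2*u - 15) = (u - 5)^2*(u - 1)*(u + 3)
(2) = (a + 1)*(a^3 - 2*a^2 - 13*a - 10) = (a - 5)*(a + 1)*(a^2 + 3*a + 2) = (a - 5)*(a + 1)*(a + 2)*(a + 1)
(3) = (v + 2)*(v^4 + 4*v^3 - 12*v^2 - 32*v + 64) = (v + 2)*(v + 4)*(v^3 - 12*v + 16) = (v - 2)*(v + 2)*(v + 4)*(v^2 + 2*v - 8) = (v - 2)^2*(v + 2)*(v + 4)*(v + 4)
(4) = (d)*(d^3 + d^2 - 6*d) = d^2*(d^2 + d - 6) = d^2*(d - 2)*(d + 3)
(5) = (o - 3)*(o^2 - 2*o - 8) = (o - 3)*(o + 2)*(o - 4)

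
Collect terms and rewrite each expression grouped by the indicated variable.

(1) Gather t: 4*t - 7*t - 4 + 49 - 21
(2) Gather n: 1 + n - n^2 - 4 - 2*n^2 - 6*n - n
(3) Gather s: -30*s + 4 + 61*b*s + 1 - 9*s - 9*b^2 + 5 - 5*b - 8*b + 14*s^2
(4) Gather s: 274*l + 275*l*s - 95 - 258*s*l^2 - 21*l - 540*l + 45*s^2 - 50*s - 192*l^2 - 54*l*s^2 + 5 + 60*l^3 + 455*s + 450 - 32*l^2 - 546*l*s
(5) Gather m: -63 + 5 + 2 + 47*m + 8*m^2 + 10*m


(1) = 24 - 3*t
(2) = -3*n^2 - 6*n - 3
(3) = -9*b^2 - 13*b + 14*s^2 + s*(61*b - 39) + 10
(4) = 60*l^3 - 224*l^2 - 287*l + s^2*(45 - 54*l) + s*(-258*l^2 - 271*l + 405) + 360
(5) = 8*m^2 + 57*m - 56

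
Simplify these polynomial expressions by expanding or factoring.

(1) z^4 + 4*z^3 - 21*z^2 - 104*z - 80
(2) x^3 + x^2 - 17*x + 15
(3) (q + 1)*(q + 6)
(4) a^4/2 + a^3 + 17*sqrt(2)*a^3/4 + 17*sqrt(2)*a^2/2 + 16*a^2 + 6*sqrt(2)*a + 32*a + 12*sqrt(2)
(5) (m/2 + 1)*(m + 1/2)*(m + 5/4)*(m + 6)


(1) = (z - 5)*(z + 1)*(z + 4)^2
(2) = (x - 3)*(x - 1)*(x + 5)
(3) = q^2 + 7*q + 6
(4) = (a/2 + sqrt(2))*(a + 2)*(a + sqrt(2)/2)*(a + 6*sqrt(2))
(5) = m^4/2 + 39*m^3/8 + 213*m^2/16 + 13*m + 15/4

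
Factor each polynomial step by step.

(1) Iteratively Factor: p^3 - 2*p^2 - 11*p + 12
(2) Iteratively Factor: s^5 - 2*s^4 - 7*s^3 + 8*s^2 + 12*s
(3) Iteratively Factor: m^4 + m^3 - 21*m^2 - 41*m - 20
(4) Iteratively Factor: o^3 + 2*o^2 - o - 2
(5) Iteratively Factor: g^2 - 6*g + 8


(1) = (p - 4)*(p^2 + 2*p - 3) = (p - 4)*(p - 1)*(p + 3)
(2) = (s - 3)*(s^4 + s^3 - 4*s^2 - 4*s) = (s - 3)*(s + 2)*(s^3 - s^2 - 2*s) = (s - 3)*(s - 2)*(s + 2)*(s^2 + s) = s*(s - 3)*(s - 2)*(s + 2)*(s + 1)
(3) = (m - 5)*(m^3 + 6*m^2 + 9*m + 4) = (m - 5)*(m + 1)*(m^2 + 5*m + 4) = (m - 5)*(m + 1)*(m + 4)*(m + 1)
(4) = (o - 1)*(o^2 + 3*o + 2) = (o - 1)*(o + 2)*(o + 1)
(5) = (g - 2)*(g - 4)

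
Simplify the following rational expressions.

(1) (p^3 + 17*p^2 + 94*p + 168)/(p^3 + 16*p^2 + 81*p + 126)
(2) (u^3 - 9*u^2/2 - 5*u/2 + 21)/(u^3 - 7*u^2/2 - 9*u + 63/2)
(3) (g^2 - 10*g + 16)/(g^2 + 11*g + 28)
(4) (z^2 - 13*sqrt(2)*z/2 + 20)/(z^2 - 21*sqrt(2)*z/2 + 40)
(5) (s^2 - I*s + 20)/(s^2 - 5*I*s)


(1) = (p + 4)/(p + 3)
(2) = (u + 2)/(u + 3)
(3) = (g^2 - 10*g + 16)/(g^2 + 11*g + 28)
(4) = (4*z - 16*sqrt(2))/(4*z - 32*sqrt(2))
(5) = (s + 4*I)/s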